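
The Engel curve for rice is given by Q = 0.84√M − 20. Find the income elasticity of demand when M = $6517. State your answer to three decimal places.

At M = 6517: Q = 47.811.
dQ/dM = 0.84/(2√M) = 0.00520266 at this income.
η = (dQ/dM)·(M/Q) = 0.00520266 × (6517/47.811) = 0.709.

0.709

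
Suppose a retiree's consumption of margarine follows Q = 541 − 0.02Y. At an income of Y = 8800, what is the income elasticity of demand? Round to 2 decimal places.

-0.48

At Y = 8800: Q = 365.000.
dQ/dY = −0.02.
η = (dQ/dY)·(Y/Q) = -0.02 × (8800/365.000) = -0.48.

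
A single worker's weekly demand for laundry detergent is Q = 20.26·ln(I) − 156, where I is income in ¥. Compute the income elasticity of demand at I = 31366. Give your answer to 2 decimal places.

0.38

At I = 31366: Q = 53.762.
dQ/dI = 20.26/I = 0.000645922 at this income.
η = (dQ/dI)·(I/Q) = 0.000645922 × (31366/53.762) = 0.38.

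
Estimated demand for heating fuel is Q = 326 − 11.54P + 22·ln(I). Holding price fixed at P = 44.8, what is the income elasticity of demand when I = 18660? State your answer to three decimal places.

At P = 44.8, I = 18660: Q = 25.359.
Holding P constant, ∂Q/∂I = 22/I = 0.00117899.
η_I = (∂Q/∂I)·(I/Q) = 0.00117899 × (18660/25.359) = 0.868.

0.868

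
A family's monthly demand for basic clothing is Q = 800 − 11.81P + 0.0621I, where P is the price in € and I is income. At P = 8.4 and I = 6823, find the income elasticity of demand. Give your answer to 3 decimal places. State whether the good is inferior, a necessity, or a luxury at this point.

At P = 8.4, I = 6823: Q = 1124.504.
Holding P constant, ∂Q/∂I = 0.0621.
η_I = (∂Q/∂I)·(I/Q) = 0.0621 × (6823/1124.504) = 0.377.
Since 0 < η < 1, this is a necessity.

0.377 (necessity)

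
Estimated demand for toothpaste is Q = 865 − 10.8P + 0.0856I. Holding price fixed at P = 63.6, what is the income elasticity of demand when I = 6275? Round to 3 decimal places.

0.751

At P = 63.6, I = 6275: Q = 715.260.
Holding P constant, ∂Q/∂I = 0.0856.
η_I = (∂Q/∂I)·(I/Q) = 0.0856 × (6275/715.260) = 0.751.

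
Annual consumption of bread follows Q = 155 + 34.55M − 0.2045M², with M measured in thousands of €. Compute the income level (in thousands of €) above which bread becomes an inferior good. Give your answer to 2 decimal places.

dQ/dM = 34.55 − 0.409M.
The good is inferior where dQ/dM < 0. Setting dQ/dM = 0 gives M = 34.55 / 0.409 = 84.47.

84.47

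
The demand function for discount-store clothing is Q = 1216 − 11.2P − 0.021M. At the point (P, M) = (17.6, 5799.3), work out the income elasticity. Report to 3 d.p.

-0.136

At P = 17.6, M = 5799.3: Q = 897.095.
Holding P constant, ∂Q/∂M = −0.021.
η_M = (∂Q/∂M)·(M/Q) = -0.021 × (5799.3/897.095) = -0.136.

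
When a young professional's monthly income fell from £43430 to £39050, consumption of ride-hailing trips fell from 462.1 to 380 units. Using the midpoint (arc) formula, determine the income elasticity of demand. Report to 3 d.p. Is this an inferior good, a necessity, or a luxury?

1.836 (luxury)

ΔQ = 380 − 462.1 = -82.1; midpoint Q̄ = (462.1 + 380)/2 = 421.05.
ΔI = 39050 − 43430 = -4380; midpoint Ī = (43430 + 39050)/2 = 41240.
η = (ΔQ/Q̄) ÷ (ΔI/Ī) = (-82.1/421.05) ÷ (-4380/41240) = 1.836.
η > 1 ⇒ luxury.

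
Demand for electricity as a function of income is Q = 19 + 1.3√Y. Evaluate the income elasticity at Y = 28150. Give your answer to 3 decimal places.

0.460

At Y = 28150: Q = 237.114.
dQ/dY = 1.3/(2√Y) = 0.00387413 at this income.
η = (dQ/dY)·(Y/Q) = 0.00387413 × (28150/237.114) = 0.460.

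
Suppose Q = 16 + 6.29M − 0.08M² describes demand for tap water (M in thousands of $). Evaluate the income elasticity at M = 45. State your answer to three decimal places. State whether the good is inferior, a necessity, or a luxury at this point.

At M = 45: Q = 137.0500.
dQ/dM = 6.29 − 0.16M = -0.91000.
η = (dQ/dM)·(M/Q) = -0.91000 × (45/137.0500) = -0.299.
η < 0 ⇒ inferior good.

-0.299 (inferior good)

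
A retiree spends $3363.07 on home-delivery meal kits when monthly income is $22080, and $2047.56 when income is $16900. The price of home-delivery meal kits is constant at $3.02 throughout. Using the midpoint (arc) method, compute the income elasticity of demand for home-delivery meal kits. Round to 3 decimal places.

1.830

With a constant price, Q₁ = 3363.07/3.02 = 1113.599 and Q₂ = 2047.56/3.02 = 678.000 (equivalently, work directly with expenditure since P cancels).
Midpoint %ΔQ = (2047.56 − 3363.07)/2705.32 = -0.48627; midpoint %ΔI = (16900 − 22080)/19490 = -0.26578.
η = -0.48627 / -0.26578 = 1.830.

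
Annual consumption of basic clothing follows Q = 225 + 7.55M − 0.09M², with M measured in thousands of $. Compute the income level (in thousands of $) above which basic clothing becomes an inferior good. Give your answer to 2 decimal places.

dQ/dM = 7.55 − 0.18M.
The good is inferior where dQ/dM < 0. Setting dQ/dM = 0 gives M = 7.55 / 0.18 = 41.94.

41.94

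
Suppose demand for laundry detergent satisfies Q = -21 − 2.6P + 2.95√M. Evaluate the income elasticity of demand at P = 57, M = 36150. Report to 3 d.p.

At P = 57, M = 36150: Q = 391.688.
Holding P constant, ∂Q/∂M = 2.95/(2√M) = 0.00775779.
η_M = (∂Q/∂M)·(M/Q) = 0.00775779 × (36150/391.688) = 0.716.

0.716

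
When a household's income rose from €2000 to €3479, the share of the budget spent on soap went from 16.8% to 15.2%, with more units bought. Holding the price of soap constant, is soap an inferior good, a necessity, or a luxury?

necessity

Quantity rises but the budget share falls as income rises, so 0 < η < 1.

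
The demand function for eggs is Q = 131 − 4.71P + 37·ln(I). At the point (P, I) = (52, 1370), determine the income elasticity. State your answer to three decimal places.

At P = 52, I = 1370: Q = 153.315.
Holding P constant, ∂Q/∂I = 37/I = 0.0270073.
η_I = (∂Q/∂I)·(I/Q) = 0.0270073 × (1370/153.315) = 0.241.

0.241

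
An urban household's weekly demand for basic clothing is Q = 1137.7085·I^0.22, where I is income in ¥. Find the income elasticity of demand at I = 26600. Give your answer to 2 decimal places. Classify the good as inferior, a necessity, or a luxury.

For Q = A·I^β the income elasticity is constant and equal to β.
Here β = 0.22, so η = 0.22.
Since 0 < η < 1, the good is a necessity.

0.22 (necessity)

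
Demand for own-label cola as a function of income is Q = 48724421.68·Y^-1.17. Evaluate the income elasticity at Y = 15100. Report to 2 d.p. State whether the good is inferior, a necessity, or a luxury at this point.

-1.17 (inferior good)

For Q = A·Y^β the income elasticity is constant and equal to β.
Here β = -1.17, so η = -1.17.
Since η < 0, the good is an inferior good.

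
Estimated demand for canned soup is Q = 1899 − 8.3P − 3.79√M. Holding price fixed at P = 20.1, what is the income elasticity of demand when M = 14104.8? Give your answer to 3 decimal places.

At P = 20.1, M = 14104.8: Q = 1282.056.
Holding P constant, ∂Q/∂M = -3.79/(2√M) = -0.0159561.
η_M = (∂Q/∂M)·(M/Q) = -0.0159561 × (14104.8/1282.056) = -0.176.

-0.176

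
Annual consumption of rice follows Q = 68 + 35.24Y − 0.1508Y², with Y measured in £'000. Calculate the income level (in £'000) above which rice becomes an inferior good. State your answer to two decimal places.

116.84

dQ/dY = 35.24 − 0.3016Y.
The good is inferior where dQ/dY < 0. Setting dQ/dY = 0 gives Y = 35.24 / 0.3016 = 116.84.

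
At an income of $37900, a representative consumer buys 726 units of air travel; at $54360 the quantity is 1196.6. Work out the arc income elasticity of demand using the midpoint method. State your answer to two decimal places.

ΔQ = 1196.6 − 726 = 470.6; midpoint Q̄ = (726 + 1196.6)/2 = 961.3.
ΔI = 54360 − 37900 = 16460; midpoint Ī = (37900 + 54360)/2 = 46130.
η = (ΔQ/Q̄) ÷ (ΔI/Ī) = (470.6/961.3) ÷ (16460/46130) = 1.37.

1.37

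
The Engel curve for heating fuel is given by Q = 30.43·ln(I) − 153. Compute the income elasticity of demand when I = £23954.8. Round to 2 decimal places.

0.20

At I = 23954.8: Q = 153.854.
dQ/dI = 30.43/I = 0.00127031 at this income.
η = (dQ/dI)·(I/Q) = 0.00127031 × (23954.8/153.854) = 0.20.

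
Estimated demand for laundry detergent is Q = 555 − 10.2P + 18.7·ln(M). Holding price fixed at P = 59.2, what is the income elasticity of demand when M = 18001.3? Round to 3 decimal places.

0.139

At P = 59.2, M = 18001.3: Q = 134.386.
Holding P constant, ∂Q/∂M = 18.7/M = 0.00103881.
η_M = (∂Q/∂M)·(M/Q) = 0.00103881 × (18001.3/134.386) = 0.139.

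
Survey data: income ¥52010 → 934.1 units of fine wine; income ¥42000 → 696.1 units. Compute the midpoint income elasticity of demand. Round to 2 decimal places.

1.37

ΔQ = 696.1 − 934.1 = -238; midpoint Q̄ = (934.1 + 696.1)/2 = 815.1.
ΔI = 42000 − 52010 = -10010; midpoint Ī = (52010 + 42000)/2 = 47005.
η = (ΔQ/Q̄) ÷ (ΔI/Ī) = (-238/815.1) ÷ (-10010/47005) = 1.37.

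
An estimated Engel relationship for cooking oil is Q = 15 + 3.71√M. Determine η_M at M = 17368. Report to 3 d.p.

At M = 17368: Q = 503.932.
dQ/dM = 3.71/(2√M) = 0.0140757 at this income.
η = (dQ/dM)·(M/Q) = 0.0140757 × (17368/503.932) = 0.485.

0.485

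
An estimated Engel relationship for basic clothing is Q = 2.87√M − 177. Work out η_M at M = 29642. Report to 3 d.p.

At M = 29642: Q = 317.124.
dQ/dM = 2.87/(2√M) = 0.00833486 at this income.
η = (dQ/dM)·(M/Q) = 0.00833486 × (29642/317.124) = 0.779.

0.779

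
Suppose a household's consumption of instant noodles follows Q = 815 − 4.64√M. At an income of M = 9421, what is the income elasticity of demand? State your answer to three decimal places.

-0.618

At M = 9421: Q = 364.633.
dQ/dM = -4.64/(2√M) = -0.0239023 at this income.
η = (dQ/dM)·(M/Q) = -0.0239023 × (9421/364.633) = -0.618.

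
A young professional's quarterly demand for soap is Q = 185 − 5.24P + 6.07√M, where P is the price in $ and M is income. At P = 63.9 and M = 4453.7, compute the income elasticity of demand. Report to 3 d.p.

At P = 63.9, M = 4453.7: Q = 255.252.
Holding P constant, ∂Q/∂M = 6.07/(2√M) = 0.0454777.
η_M = (∂Q/∂M)·(M/Q) = 0.0454777 × (4453.7/255.252) = 0.794.

0.794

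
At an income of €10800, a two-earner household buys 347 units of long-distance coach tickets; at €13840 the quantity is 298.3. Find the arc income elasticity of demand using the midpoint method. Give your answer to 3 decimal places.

-0.612

ΔQ = 298.3 − 347 = -48.7; midpoint Q̄ = (347 + 298.3)/2 = 322.65.
ΔI = 13840 − 10800 = 3040; midpoint Ī = (10800 + 13840)/2 = 12320.
η = (ΔQ/Q̄) ÷ (ΔI/Ī) = (-48.7/322.65) ÷ (3040/12320) = -0.612.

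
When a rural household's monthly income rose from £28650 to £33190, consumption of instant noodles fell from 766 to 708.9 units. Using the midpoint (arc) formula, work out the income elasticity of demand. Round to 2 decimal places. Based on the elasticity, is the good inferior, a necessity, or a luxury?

ΔQ = 708.9 − 766 = -57.1; midpoint Q̄ = (766 + 708.9)/2 = 737.45.
ΔI = 33190 − 28650 = 4540; midpoint Ī = (28650 + 33190)/2 = 30920.
η = (ΔQ/Q̄) ÷ (ΔI/Ī) = (-57.1/737.45) ÷ (4540/30920) = -0.53.
η < 0 ⇒ inferior good.

-0.53 (inferior good)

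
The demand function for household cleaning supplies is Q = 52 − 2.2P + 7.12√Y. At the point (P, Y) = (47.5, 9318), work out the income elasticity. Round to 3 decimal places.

At P = 47.5, Y = 9318: Q = 634.792.
Holding P constant, ∂Q/∂Y = 7.12/(2√Y) = 0.0368798.
η_Y = (∂Q/∂Y)·(Y/Q) = 0.0368798 × (9318/634.792) = 0.541.

0.541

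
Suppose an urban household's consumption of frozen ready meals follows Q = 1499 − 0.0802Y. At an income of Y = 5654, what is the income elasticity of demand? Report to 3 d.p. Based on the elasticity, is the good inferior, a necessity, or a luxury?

At Y = 5654: Q = 1045.549.
dQ/dY = −0.0802.
η = (dQ/dY)·(Y/Q) = -0.0802 × (5654/1045.549) = -0.434.
Since η < 0, the good is an inferior good.

-0.434 (inferior good)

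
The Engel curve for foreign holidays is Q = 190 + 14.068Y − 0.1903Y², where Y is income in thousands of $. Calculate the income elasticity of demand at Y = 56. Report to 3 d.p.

-1.065

At Y = 56: Q = 381.0272.
dQ/dY = 14.068 − 0.3806Y = -7.24560.
η = (dQ/dY)·(Y/Q) = -7.24560 × (56/381.0272) = -1.065.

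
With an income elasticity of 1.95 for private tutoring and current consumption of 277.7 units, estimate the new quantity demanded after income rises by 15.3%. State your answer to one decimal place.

%ΔQ ≈ η × %ΔI = 1.95 × 15.3% = 29.835%.
New Q ≈ 277.7 × (1 + 0.29835) = 360.6.

360.6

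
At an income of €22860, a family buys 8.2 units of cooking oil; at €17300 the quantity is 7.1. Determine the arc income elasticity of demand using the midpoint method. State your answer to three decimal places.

0.519

ΔQ = 7.1 − 8.2 = -1.1; midpoint Q̄ = (8.2 + 7.1)/2 = 7.65.
ΔI = 17300 − 22860 = -5560; midpoint Ī = (22860 + 17300)/2 = 20080.
η = (ΔQ/Q̄) ÷ (ΔI/Ī) = (-1.1/7.65) ÷ (-5560/20080) = 0.519.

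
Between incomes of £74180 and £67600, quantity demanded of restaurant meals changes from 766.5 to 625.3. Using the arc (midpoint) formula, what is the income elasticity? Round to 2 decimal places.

2.19

ΔQ = 625.3 − 766.5 = -141.2; midpoint Q̄ = (766.5 + 625.3)/2 = 695.9.
ΔI = 67600 − 74180 = -6580; midpoint Ī = (74180 + 67600)/2 = 70890.
η = (ΔQ/Q̄) ÷ (ΔI/Ī) = (-141.2/695.9) ÷ (-6580/70890) = 2.19.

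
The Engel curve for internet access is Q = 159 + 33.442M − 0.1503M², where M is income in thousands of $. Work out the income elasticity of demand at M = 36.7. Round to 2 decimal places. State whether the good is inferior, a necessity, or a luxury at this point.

0.69 (necessity)

At M = 36.7: Q = 1183.8838.
dQ/dM = 33.442 − 0.3006M = 22.40998.
η = (dQ/dM)·(M/Q) = 22.40998 × (36.7/1183.8838) = 0.69.
0 < η < 1 ⇒ necessity.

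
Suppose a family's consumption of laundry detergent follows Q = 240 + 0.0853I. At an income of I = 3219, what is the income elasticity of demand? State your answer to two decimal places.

0.53

At I = 3219: Q = 514.581.
dQ/dI = 0.0853.
η = (dQ/dI)·(I/Q) = 0.0853 × (3219/514.581) = 0.53.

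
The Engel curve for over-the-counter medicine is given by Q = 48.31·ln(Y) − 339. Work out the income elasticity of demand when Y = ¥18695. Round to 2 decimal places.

At Y = 18695: Q = 136.178.
dQ/dY = 48.31/Y = 0.00258411 at this income.
η = (dQ/dY)·(Y/Q) = 0.00258411 × (18695/136.178) = 0.35.

0.35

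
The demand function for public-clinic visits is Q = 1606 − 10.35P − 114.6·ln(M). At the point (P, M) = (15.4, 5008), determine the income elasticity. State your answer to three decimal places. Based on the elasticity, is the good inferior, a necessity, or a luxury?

At P = 15.4, M = 5008: Q = 470.356.
Holding P constant, ∂Q/∂M = -114.6/M = -0.0228834.
η_M = (∂Q/∂M)·(M/Q) = -0.0228834 × (5008/470.356) = -0.244.
Since η < 0, this is an inferior good.

-0.244 (inferior good)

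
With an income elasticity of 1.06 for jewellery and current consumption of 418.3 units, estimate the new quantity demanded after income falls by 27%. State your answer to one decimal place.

%ΔQ ≈ η × %ΔI = 1.06 × (-27%) = -28.62%.
New Q ≈ 418.3 × (1 − 0.2862) = 298.6.

298.6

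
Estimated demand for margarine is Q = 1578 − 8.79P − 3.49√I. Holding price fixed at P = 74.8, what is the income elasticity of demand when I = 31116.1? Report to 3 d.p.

-1.010

At P = 74.8, I = 31116.1: Q = 304.881.
Holding P constant, ∂Q/∂I = -3.49/(2√I) = -0.00989243.
η_I = (∂Q/∂I)·(I/Q) = -0.00989243 × (31116.1/304.881) = -1.010.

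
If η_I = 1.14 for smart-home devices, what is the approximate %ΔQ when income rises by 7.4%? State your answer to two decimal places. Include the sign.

%ΔQ ≈ η × %ΔI = 1.14 × 7.4% = 8.44%.

8.44%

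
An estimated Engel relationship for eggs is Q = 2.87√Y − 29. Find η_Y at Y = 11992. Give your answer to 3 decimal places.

0.551

At Y = 11992: Q = 285.288.
dQ/dY = 2.87/(2√Y) = 0.0131041 at this income.
η = (dQ/dY)·(Y/Q) = 0.0131041 × (11992/285.288) = 0.551.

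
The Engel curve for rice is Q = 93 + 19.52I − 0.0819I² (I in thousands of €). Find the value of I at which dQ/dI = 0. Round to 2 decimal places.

dQ/dI = 19.52 − 0.1638I.
The good is inferior where dQ/dI < 0. Setting dQ/dI = 0 gives I = 19.52 / 0.1638 = 119.17.

119.17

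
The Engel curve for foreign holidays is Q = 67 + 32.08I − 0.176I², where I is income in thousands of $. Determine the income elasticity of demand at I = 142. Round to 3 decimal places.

At I = 142: Q = 1073.4960.
dQ/dI = 32.08 − 0.352I = -17.90400.
η = (dQ/dI)·(I/Q) = -17.90400 × (142/1073.4960) = -2.368.

-2.368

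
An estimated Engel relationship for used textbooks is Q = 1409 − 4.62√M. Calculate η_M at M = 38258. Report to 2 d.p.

-0.89

At M = 38258: Q = 505.344.
dQ/dM = -4.62/(2√M) = -0.01181 at this income.
η = (dQ/dM)·(M/Q) = -0.01181 × (38258/505.344) = -0.89.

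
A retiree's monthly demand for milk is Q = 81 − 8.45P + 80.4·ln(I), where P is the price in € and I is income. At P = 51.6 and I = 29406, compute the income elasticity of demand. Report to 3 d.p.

0.170

At P = 51.6, I = 29406: Q = 472.212.
Holding P constant, ∂Q/∂I = 80.4/I = 0.00273414.
η_I = (∂Q/∂I)·(I/Q) = 0.00273414 × (29406/472.212) = 0.170.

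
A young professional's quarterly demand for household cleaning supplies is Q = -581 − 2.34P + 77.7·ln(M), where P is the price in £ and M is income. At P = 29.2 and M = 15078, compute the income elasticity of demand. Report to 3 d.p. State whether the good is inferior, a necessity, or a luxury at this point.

0.791 (necessity)

At P = 29.2, M = 15078: Q = 98.223.
Holding P constant, ∂Q/∂M = 77.7/M = 0.0051532.
η_M = (∂Q/∂M)·(M/Q) = 0.0051532 × (15078/98.223) = 0.791.
Since 0 < η < 1, this is a necessity.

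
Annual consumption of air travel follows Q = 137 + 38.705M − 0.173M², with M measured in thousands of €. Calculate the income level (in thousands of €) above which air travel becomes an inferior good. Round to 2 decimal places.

dQ/dM = 38.705 − 0.346M.
The good is inferior where dQ/dM < 0. Setting dQ/dM = 0 gives M = 38.705 / 0.346 = 111.86.

111.86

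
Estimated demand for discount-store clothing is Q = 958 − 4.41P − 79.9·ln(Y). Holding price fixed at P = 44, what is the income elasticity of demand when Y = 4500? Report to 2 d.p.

-0.87

At P = 44, Y = 4500: Q = 91.855.
Holding P constant, ∂Q/∂Y = -79.9/Y = -0.0177556.
η_Y = (∂Q/∂Y)·(Y/Q) = -0.0177556 × (4500/91.855) = -0.87.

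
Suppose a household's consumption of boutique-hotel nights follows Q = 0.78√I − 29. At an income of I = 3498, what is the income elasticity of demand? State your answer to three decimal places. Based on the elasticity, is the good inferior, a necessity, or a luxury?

At I = 3498: Q = 17.132.
dQ/dI = 0.78/(2√I) = 0.00659409 at this income.
η = (dQ/dI)·(I/Q) = 0.00659409 × (3498/17.132) = 1.346.
Since η > 1, the good is a luxury.

1.346 (luxury)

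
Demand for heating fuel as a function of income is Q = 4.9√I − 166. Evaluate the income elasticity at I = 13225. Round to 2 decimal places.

0.71

At I = 13225: Q = 397.500.
dQ/dI = 4.9/(2√I) = 0.0213043 at this income.
η = (dQ/dI)·(I/Q) = 0.0213043 × (13225/397.500) = 0.71.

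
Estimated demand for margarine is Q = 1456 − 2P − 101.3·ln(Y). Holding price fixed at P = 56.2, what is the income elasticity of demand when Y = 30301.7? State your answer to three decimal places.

At P = 56.2, Y = 30301.7: Q = 298.289.
Holding P constant, ∂Q/∂Y = -101.3/Y = -0.00334305.
η_Y = (∂Q/∂Y)·(Y/Q) = -0.00334305 × (30301.7/298.289) = -0.340.

-0.340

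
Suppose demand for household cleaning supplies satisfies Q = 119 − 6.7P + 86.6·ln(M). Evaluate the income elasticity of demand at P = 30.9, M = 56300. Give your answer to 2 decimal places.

At P = 30.9, M = 56300: Q = 859.240.
Holding P constant, ∂Q/∂M = 86.6/M = 0.00153819.
η_M = (∂Q/∂M)·(M/Q) = 0.00153819 × (56300/859.240) = 0.10.

0.10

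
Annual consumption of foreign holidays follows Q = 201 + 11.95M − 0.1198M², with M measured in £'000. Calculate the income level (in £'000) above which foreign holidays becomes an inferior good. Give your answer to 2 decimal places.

dQ/dM = 11.95 − 0.2396M.
The good is inferior where dQ/dM < 0. Setting dQ/dM = 0 gives M = 11.95 / 0.2396 = 49.87.

49.87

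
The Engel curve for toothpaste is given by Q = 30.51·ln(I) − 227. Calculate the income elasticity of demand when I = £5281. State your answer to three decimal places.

0.884

At I = 5281: Q = 34.528.
dQ/dI = 30.51/I = 0.00577731 at this income.
η = (dQ/dI)·(I/Q) = 0.00577731 × (5281/34.528) = 0.884.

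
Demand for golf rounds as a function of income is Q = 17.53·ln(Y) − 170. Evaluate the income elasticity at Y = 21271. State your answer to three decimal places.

3.739

At Y = 21271: Q = 4.688.
dQ/dY = 17.53/Y = 0.000824127 at this income.
η = (dQ/dY)·(Y/Q) = 0.000824127 × (21271/4.688) = 3.739.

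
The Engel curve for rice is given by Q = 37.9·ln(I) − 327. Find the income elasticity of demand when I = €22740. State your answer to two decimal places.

At I = 22740: Q = 53.208.
dQ/dI = 37.9/I = 0.00166667 at this income.
η = (dQ/dI)·(I/Q) = 0.00166667 × (22740/53.208) = 0.71.

0.71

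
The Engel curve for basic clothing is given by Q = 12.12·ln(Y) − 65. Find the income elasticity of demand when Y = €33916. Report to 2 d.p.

At Y = 33916: Q = 61.432.
dQ/dY = 12.12/Y = 0.000357353 at this income.
η = (dQ/dY)·(Y/Q) = 0.000357353 × (33916/61.432) = 0.20.

0.20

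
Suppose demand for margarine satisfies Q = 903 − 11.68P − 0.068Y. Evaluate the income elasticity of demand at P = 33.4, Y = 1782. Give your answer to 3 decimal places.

At P = 33.4, Y = 1782: Q = 391.712.
Holding P constant, ∂Q/∂Y = −0.068.
η_Y = (∂Q/∂Y)·(Y/Q) = -0.068 × (1782/391.712) = -0.309.

-0.309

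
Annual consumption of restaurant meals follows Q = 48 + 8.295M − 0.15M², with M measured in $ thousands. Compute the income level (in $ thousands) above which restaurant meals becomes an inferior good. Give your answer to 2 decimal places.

dQ/dM = 8.295 − 0.3M.
The good is inferior where dQ/dM < 0. Setting dQ/dM = 0 gives M = 8.295 / 0.3 = 27.65.

27.65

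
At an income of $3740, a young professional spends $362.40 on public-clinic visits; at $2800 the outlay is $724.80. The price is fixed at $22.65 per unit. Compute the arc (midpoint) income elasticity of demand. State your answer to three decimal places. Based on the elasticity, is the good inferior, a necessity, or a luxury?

-2.319 (inferior good)

With a constant price, Q₁ = 362.40/22.65 = 16.000 and Q₂ = 724.80/22.65 = 32.000 (equivalently, work directly with expenditure since P cancels).
Midpoint %ΔQ = (724.80 − 362.40)/543.60 = 0.66667; midpoint %ΔI = (2800 − 3740)/3270 = -0.28746.
η = 0.66667 / -0.28746 = -2.319.
η < 0 ⇒ inferior good.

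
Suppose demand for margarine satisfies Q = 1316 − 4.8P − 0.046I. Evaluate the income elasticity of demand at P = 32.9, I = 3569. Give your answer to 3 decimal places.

At P = 32.9, I = 3569: Q = 993.906.
Holding P constant, ∂Q/∂I = −0.046.
η_I = (∂Q/∂I)·(I/Q) = -0.046 × (3569/993.906) = -0.165.

-0.165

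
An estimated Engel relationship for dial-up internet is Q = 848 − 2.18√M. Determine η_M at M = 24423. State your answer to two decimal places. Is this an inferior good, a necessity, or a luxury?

-0.34 (inferior good)

At M = 24423: Q = 507.313.
dQ/dM = -2.18/(2√M) = -0.00697472 at this income.
η = (dQ/dM)·(M/Q) = -0.00697472 × (24423/507.313) = -0.34.
Since η < 0, the good is an inferior good.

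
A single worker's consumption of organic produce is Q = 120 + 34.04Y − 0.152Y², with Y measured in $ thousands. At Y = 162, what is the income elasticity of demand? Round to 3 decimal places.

At Y = 162: Q = 1645.3920.
dQ/dY = 34.04 − 0.304Y = -15.20800.
η = (dQ/dY)·(Y/Q) = -15.20800 × (162/1645.3920) = -1.497.

-1.497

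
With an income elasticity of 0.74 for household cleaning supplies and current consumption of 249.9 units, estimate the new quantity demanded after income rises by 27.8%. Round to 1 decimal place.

%ΔQ ≈ η × %ΔI = 0.74 × 27.8% = 20.572%.
New Q ≈ 249.9 × (1 + 0.20572) = 301.3.

301.3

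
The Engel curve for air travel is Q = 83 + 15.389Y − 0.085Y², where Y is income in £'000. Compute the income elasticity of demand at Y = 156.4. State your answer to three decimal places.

-4.265

At Y = 156.4: Q = 410.6580.
dQ/dY = 15.389 − 0.17Y = -11.19900.
η = (dQ/dY)·(Y/Q) = -11.19900 × (156.4/410.6580) = -4.265.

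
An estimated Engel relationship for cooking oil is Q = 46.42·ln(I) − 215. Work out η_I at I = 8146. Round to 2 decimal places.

0.23

At I = 8146: Q = 203.025.
dQ/dI = 46.42/I = 0.0056985 at this income.
η = (dQ/dI)·(I/Q) = 0.0056985 × (8146/203.025) = 0.23.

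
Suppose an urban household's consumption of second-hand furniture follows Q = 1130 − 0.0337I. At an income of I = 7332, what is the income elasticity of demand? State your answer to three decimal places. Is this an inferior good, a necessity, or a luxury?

-0.280 (inferior good)

At I = 7332: Q = 882.912.
dQ/dI = −0.0337.
η = (dQ/dI)·(I/Q) = -0.0337 × (7332/882.912) = -0.280.
Since η < 0, the good is an inferior good.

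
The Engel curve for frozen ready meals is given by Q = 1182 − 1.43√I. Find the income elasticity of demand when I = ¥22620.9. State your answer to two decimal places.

At I = 22620.9: Q = 966.924.
dQ/dI = -1.43/(2√I) = -0.00475391 at this income.
η = (dQ/dI)·(I/Q) = -0.00475391 × (22620.9/966.924) = -0.11.

-0.11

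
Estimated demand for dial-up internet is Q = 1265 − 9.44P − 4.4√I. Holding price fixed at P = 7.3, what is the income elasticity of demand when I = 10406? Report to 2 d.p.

-0.30

At P = 7.3, I = 10406: Q = 747.245.
Holding P constant, ∂Q/∂I = -4.4/(2√I) = -0.0215666.
η_I = (∂Q/∂I)·(I/Q) = -0.0215666 × (10406/747.245) = -0.30.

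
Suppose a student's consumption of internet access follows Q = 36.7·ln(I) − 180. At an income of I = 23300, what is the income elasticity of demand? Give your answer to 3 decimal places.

0.194

At I = 23300: Q = 189.063.
dQ/dI = 36.7/I = 0.00157511 at this income.
η = (dQ/dI)·(I/Q) = 0.00157511 × (23300/189.063) = 0.194.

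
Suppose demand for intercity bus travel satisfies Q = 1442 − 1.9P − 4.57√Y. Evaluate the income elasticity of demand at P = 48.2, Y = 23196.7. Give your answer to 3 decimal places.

-0.532

At P = 48.2, Y = 23196.7: Q = 654.388.
Holding P constant, ∂Q/∂Y = -4.57/(2√Y) = -0.0150028.
η_Y = (∂Q/∂Y)·(Y/Q) = -0.0150028 × (23196.7/654.388) = -0.532.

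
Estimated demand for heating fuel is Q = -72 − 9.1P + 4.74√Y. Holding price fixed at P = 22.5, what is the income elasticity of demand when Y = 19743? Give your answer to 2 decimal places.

At P = 22.5, Y = 19743: Q = 389.266.
Holding P constant, ∂Q/∂Y = 4.74/(2√Y) = 0.0168672.
η_Y = (∂Q/∂Y)·(Y/Q) = 0.0168672 × (19743/389.266) = 0.86.

0.86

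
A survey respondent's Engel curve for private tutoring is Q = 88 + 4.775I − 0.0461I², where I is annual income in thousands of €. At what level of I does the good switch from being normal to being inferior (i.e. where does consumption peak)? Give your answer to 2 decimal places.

dQ/dI = 4.775 − 0.0922I.
The good is inferior where dQ/dI < 0. Setting dQ/dI = 0 gives I = 4.775 / 0.0922 = 51.79.

51.79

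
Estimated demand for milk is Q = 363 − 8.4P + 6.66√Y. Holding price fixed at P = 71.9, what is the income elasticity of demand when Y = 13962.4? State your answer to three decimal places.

0.721

At P = 71.9, Y = 13962.4: Q = 546.003.
Holding P constant, ∂Q/∂Y = 6.66/(2√Y) = 0.0281815.
η_Y = (∂Q/∂Y)·(Y/Q) = 0.0281815 × (13962.4/546.003) = 0.721.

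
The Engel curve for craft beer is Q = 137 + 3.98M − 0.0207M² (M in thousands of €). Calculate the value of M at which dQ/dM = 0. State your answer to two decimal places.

dQ/dM = 3.98 − 0.0414M.
The good is inferior where dQ/dM < 0. Setting dQ/dM = 0 gives M = 3.98 / 0.0414 = 96.14.

96.14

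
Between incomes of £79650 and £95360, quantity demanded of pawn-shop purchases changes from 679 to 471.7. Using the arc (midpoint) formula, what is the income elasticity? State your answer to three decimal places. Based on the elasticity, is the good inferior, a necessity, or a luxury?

-2.007 (inferior good)

ΔQ = 471.7 − 679 = -207.3; midpoint Q̄ = (679 + 471.7)/2 = 575.35.
ΔI = 95360 − 79650 = 15710; midpoint Ī = (79650 + 95360)/2 = 87505.
η = (ΔQ/Q̄) ÷ (ΔI/Ī) = (-207.3/575.35) ÷ (15710/87505) = -2.007.
η < 0 ⇒ inferior good.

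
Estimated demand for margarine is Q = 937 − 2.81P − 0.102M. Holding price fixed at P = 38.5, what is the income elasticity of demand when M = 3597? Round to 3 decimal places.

At P = 38.5, M = 3597: Q = 461.921.
Holding P constant, ∂Q/∂M = −0.102.
η_M = (∂Q/∂M)·(M/Q) = -0.102 × (3597/461.921) = -0.794.

-0.794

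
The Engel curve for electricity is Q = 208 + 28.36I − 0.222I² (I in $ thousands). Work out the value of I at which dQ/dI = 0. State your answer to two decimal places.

63.87

dQ/dI = 28.36 − 0.444I.
The good is inferior where dQ/dI < 0. Setting dQ/dI = 0 gives I = 28.36 / 0.444 = 63.87.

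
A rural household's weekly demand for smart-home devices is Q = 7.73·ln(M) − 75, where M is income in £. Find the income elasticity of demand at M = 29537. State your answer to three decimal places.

1.692

At M = 29537: Q = 4.568.
dQ/dM = 7.73/M = 0.000261706 at this income.
η = (dQ/dM)·(M/Q) = 0.000261706 × (29537/4.568) = 1.692.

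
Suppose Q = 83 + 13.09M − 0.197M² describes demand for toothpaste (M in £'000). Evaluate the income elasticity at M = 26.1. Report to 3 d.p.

At M = 26.1: Q = 290.4506.
dQ/dM = 13.09 − 0.394M = 2.80660.
η = (dQ/dM)·(M/Q) = 2.80660 × (26.1/290.4506) = 0.252.

0.252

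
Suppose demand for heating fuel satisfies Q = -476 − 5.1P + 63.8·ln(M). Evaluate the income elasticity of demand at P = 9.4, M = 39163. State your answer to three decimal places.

At P = 9.4, M = 39163: Q = 150.776.
Holding P constant, ∂Q/∂M = 63.8/M = 0.00162909.
η_M = (∂Q/∂M)·(M/Q) = 0.00162909 × (39163/150.776) = 0.423.

0.423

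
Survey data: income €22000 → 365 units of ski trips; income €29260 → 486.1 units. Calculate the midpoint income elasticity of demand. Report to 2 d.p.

1.00

ΔQ = 486.1 − 365 = 121.1; midpoint Q̄ = (365 + 486.1)/2 = 425.55.
ΔI = 29260 − 22000 = 7260; midpoint Ī = (22000 + 29260)/2 = 25630.
η = (ΔQ/Q̄) ÷ (ΔI/Ī) = (121.1/425.55) ÷ (7260/25630) = 1.00.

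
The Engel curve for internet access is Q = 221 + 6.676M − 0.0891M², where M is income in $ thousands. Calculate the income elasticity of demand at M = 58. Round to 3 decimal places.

At M = 58: Q = 308.4756.
dQ/dM = 6.676 − 0.1782M = -3.65960.
η = (dQ/dM)·(M/Q) = -3.65960 × (58/308.4756) = -0.688.

-0.688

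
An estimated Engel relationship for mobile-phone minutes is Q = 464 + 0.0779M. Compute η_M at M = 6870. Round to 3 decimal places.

0.536

At M = 6870: Q = 999.173.
dQ/dM = 0.0779.
η = (dQ/dM)·(M/Q) = 0.0779 × (6870/999.173) = 0.536.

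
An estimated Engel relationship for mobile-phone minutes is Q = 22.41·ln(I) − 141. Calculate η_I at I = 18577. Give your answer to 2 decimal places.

At I = 18577: Q = 79.283.
dQ/dI = 22.41/I = 0.00120633 at this income.
η = (dQ/dI)·(I/Q) = 0.00120633 × (18577/79.283) = 0.28.

0.28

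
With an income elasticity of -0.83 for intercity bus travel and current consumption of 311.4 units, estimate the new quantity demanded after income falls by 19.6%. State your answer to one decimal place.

362.1

%ΔQ ≈ η × %ΔI = -0.83 × (-19.6%) = 16.268%.
New Q ≈ 311.4 × (1 + 0.16268) = 362.1.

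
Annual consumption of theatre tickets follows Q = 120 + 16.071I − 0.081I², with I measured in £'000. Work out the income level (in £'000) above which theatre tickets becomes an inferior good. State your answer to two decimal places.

99.20

dQ/dI = 16.071 − 0.162I.
The good is inferior where dQ/dI < 0. Setting dQ/dI = 0 gives I = 16.071 / 0.162 = 99.20.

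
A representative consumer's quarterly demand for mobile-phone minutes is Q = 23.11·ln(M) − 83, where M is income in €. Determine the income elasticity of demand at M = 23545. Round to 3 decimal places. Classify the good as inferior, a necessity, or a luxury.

At M = 23545: Q = 149.641.
dQ/dM = 23.11/M = 0.000981525 at this income.
η = (dQ/dM)·(M/Q) = 0.000981525 × (23545/149.641) = 0.154.
Since 0 < η < 1, the good is a necessity.

0.154 (necessity)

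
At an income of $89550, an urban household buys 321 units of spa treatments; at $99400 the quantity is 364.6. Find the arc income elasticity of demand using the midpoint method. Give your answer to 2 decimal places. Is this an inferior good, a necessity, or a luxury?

1.22 (luxury)

ΔQ = 364.6 − 321 = 43.6; midpoint Q̄ = (321 + 364.6)/2 = 342.8.
ΔI = 99400 − 89550 = 9850; midpoint Ī = (89550 + 99400)/2 = 94475.
η = (ΔQ/Q̄) ÷ (ΔI/Ī) = (43.6/342.8) ÷ (9850/94475) = 1.22.
η > 1 ⇒ luxury.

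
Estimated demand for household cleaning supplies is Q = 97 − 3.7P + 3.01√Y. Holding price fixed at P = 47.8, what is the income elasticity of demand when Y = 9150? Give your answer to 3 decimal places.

At P = 47.8, Y = 9150: Q = 208.063.
Holding P constant, ∂Q/∂Y = 3.01/(2√Y) = 0.0157335.
η_Y = (∂Q/∂Y)·(Y/Q) = 0.0157335 × (9150/208.063) = 0.692.

0.692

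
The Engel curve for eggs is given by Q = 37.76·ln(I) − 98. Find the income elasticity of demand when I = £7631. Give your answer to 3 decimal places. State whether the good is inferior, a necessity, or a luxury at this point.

At I = 7631: Q = 239.573.
dQ/dI = 37.76/I = 0.00494824 at this income.
η = (dQ/dI)·(I/Q) = 0.00494824 × (7631/239.573) = 0.158.
Since 0 < η < 1, the good is a necessity.

0.158 (necessity)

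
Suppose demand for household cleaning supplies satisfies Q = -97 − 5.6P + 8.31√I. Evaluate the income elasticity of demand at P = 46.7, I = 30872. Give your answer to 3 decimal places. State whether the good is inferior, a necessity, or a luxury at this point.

At P = 46.7, I = 30872: Q = 1101.583.
Holding P constant, ∂Q/∂I = 8.31/(2√I) = 0.0236477.
η_I = (∂Q/∂I)·(I/Q) = 0.0236477 × (30872/1101.583) = 0.663.
Since 0 < η < 1, this is a necessity.

0.663 (necessity)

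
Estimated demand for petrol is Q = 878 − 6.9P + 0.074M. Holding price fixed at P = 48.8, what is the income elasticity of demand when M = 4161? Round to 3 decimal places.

0.363

At P = 48.8, M = 4161: Q = 849.194.
Holding P constant, ∂Q/∂M = 0.074.
η_M = (∂Q/∂M)·(M/Q) = 0.074 × (4161/849.194) = 0.363.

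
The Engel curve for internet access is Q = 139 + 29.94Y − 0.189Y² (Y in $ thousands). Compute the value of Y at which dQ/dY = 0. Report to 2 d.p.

dQ/dY = 29.94 − 0.378Y.
The good is inferior where dQ/dY < 0. Setting dQ/dY = 0 gives Y = 29.94 / 0.378 = 79.21.

79.21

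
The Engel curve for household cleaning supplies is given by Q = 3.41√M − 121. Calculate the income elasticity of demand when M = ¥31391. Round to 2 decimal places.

At M = 31391: Q = 483.167.
dQ/dM = 3.41/(2√M) = 0.00962325 at this income.
η = (dQ/dM)·(M/Q) = 0.00962325 × (31391/483.167) = 0.63.

0.63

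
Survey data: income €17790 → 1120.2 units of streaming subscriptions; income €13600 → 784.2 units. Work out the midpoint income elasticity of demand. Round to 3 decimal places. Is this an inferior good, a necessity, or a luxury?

ΔQ = 784.2 − 1120.2 = -336; midpoint Q̄ = (1120.2 + 784.2)/2 = 952.2.
ΔI = 13600 − 17790 = -4190; midpoint Ī = (17790 + 13600)/2 = 15695.
η = (ΔQ/Q̄) ÷ (ΔI/Ī) = (-336/952.2) ÷ (-4190/15695) = 1.322.
η > 1 ⇒ luxury.

1.322 (luxury)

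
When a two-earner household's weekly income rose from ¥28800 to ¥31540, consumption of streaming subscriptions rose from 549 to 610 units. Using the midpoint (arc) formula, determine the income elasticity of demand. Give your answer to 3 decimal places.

1.159

ΔQ = 610 − 549 = 61; midpoint Q̄ = (549 + 610)/2 = 579.5.
ΔI = 31540 − 28800 = 2740; midpoint Ī = (28800 + 31540)/2 = 30170.
η = (ΔQ/Q̄) ÷ (ΔI/Ī) = (61/579.5) ÷ (2740/30170) = 1.159.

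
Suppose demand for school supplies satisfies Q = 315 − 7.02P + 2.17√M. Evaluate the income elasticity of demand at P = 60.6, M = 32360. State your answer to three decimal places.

At P = 60.6, M = 32360: Q = 279.947.
Holding P constant, ∂Q/∂M = 2.17/(2√M) = 0.0060315.
η_M = (∂Q/∂M)·(M/Q) = 0.0060315 × (32360/279.947) = 0.697.

0.697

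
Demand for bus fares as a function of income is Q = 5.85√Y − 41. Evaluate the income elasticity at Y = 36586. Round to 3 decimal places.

At Y = 36586: Q = 1077.957.
dQ/dY = 5.85/(2√Y) = 0.0152921 at this income.
η = (dQ/dY)·(Y/Q) = 0.0152921 × (36586/1077.957) = 0.519.

0.519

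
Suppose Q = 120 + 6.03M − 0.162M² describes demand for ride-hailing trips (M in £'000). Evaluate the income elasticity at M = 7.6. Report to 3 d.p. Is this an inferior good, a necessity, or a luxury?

At M = 7.6: Q = 156.4709.
dQ/dM = 6.03 − 0.324M = 3.56760.
η = (dQ/dM)·(M/Q) = 3.56760 × (7.6/156.4709) = 0.173.
0 < η < 1 ⇒ necessity.

0.173 (necessity)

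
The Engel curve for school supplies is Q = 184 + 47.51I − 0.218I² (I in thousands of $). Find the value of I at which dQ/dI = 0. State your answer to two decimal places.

dQ/dI = 47.51 − 0.436I.
The good is inferior where dQ/dI < 0. Setting dQ/dI = 0 gives I = 47.51 / 0.436 = 108.97.

108.97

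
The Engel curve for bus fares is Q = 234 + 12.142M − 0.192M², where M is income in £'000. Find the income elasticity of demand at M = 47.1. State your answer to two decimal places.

-0.74

At M = 47.1: Q = 379.9535.
dQ/dM = 12.142 − 0.384M = -5.94440.
η = (dQ/dM)·(M/Q) = -5.94440 × (47.1/379.9535) = -0.74.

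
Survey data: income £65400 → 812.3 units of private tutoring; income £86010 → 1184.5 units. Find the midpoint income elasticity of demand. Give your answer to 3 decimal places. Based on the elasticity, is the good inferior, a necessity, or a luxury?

1.369 (luxury)

ΔQ = 1184.5 − 812.3 = 372.2; midpoint Q̄ = (812.3 + 1184.5)/2 = 998.4.
ΔI = 86010 − 65400 = 20610; midpoint Ī = (65400 + 86010)/2 = 75705.
η = (ΔQ/Q̄) ÷ (ΔI/Ī) = (372.2/998.4) ÷ (20610/75705) = 1.369.
η > 1 ⇒ luxury.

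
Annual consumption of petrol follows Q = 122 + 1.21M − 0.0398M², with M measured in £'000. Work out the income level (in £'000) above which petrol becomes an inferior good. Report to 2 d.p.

dQ/dM = 1.21 − 0.0796M.
The good is inferior where dQ/dM < 0. Setting dQ/dM = 0 gives M = 1.21 / 0.0796 = 15.20.

15.20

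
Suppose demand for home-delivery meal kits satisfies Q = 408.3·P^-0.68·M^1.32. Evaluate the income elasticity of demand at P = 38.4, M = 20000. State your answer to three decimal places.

1.320

For a multiplicative demand Q = A·P^α·M^β, the income elasticity is β everywhere.
Here β = 1.32, so η = 1.320.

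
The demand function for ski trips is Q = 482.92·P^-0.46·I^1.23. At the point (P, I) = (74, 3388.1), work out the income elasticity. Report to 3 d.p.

For a multiplicative demand Q = A·P^α·I^β, the income elasticity is β everywhere.
Here β = 1.23, so η = 1.230.

1.230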